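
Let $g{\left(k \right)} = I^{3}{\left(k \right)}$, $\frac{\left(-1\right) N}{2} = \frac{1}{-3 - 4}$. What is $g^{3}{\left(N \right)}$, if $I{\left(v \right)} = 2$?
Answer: $512$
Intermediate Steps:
$N = \frac{2}{7}$ ($N = - \frac{2}{-3 - 4} = - \frac{2}{-7} = \left(-2\right) \left(- \frac{1}{7}\right) = \frac{2}{7} \approx 0.28571$)
$g{\left(k \right)} = 8$ ($g{\left(k \right)} = 2^{3} = 8$)
$g^{3}{\left(N \right)} = 8^{3} = 512$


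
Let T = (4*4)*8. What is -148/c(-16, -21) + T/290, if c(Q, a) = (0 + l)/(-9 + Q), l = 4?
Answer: 134189/145 ≈ 925.44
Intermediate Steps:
T = 128 (T = 16*8 = 128)
c(Q, a) = 4/(-9 + Q) (c(Q, a) = (0 + 4)/(-9 + Q) = 4/(-9 + Q))
-148/c(-16, -21) + T/290 = -148/(4/(-9 - 16)) + 128/290 = -148/(4/(-25)) + 128*(1/290) = -148/(4*(-1/25)) + 64/145 = -148/(-4/25) + 64/145 = -148*(-25/4) + 64/145 = 925 + 64/145 = 134189/145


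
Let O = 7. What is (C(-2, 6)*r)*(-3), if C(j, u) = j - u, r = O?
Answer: 168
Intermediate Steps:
r = 7
(C(-2, 6)*r)*(-3) = ((-2 - 1*6)*7)*(-3) = ((-2 - 6)*7)*(-3) = -8*7*(-3) = -56*(-3) = 168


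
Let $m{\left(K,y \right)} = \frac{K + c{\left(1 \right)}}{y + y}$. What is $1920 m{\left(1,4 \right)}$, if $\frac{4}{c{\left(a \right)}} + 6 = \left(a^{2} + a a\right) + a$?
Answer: $-80$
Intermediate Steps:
$c{\left(a \right)} = \frac{4}{-6 + a + 2 a^{2}}$ ($c{\left(a \right)} = \frac{4}{-6 + \left(\left(a^{2} + a a\right) + a\right)} = \frac{4}{-6 + \left(\left(a^{2} + a^{2}\right) + a\right)} = \frac{4}{-6 + \left(2 a^{2} + a\right)} = \frac{4}{-6 + \left(a + 2 a^{2}\right)} = \frac{4}{-6 + a + 2 a^{2}}$)
$m{\left(K,y \right)} = \frac{- \frac{4}{3} + K}{2 y}$ ($m{\left(K,y \right)} = \frac{K + \frac{4}{-6 + 1 + 2 \cdot 1^{2}}}{y + y} = \frac{K + \frac{4}{-6 + 1 + 2 \cdot 1}}{2 y} = \left(K + \frac{4}{-6 + 1 + 2}\right) \frac{1}{2 y} = \left(K + \frac{4}{-3}\right) \frac{1}{2 y} = \left(K + 4 \left(- \frac{1}{3}\right)\right) \frac{1}{2 y} = \left(K - \frac{4}{3}\right) \frac{1}{2 y} = \left(- \frac{4}{3} + K\right) \frac{1}{2 y} = \frac{- \frac{4}{3} + K}{2 y}$)
$1920 m{\left(1,4 \right)} = 1920 \frac{-4 + 3 \cdot 1}{6 \cdot 4} = 1920 \cdot \frac{1}{6} \cdot \frac{1}{4} \left(-4 + 3\right) = 1920 \cdot \frac{1}{6} \cdot \frac{1}{4} \left(-1\right) = 1920 \left(- \frac{1}{24}\right) = -80$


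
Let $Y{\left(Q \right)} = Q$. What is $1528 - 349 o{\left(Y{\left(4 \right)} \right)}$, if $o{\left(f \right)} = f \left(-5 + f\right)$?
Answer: $2924$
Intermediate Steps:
$1528 - 349 o{\left(Y{\left(4 \right)} \right)} = 1528 - 349 \cdot 4 \left(-5 + 4\right) = 1528 - 349 \cdot 4 \left(-1\right) = 1528 - -1396 = 1528 + 1396 = 2924$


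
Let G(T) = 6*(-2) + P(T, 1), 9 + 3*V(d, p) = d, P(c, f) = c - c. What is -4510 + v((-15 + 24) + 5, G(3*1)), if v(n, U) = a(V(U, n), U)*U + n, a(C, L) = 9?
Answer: -4604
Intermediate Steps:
P(c, f) = 0
V(d, p) = -3 + d/3
G(T) = -12 (G(T) = 6*(-2) + 0 = -12 + 0 = -12)
v(n, U) = n + 9*U (v(n, U) = 9*U + n = n + 9*U)
-4510 + v((-15 + 24) + 5, G(3*1)) = -4510 + (((-15 + 24) + 5) + 9*(-12)) = -4510 + ((9 + 5) - 108) = -4510 + (14 - 108) = -4510 - 94 = -4604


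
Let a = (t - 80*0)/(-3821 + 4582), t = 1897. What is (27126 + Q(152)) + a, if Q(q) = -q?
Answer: 20529111/761 ≈ 26977.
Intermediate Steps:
a = 1897/761 (a = (1897 - 80*0)/(-3821 + 4582) = (1897 + 0)/761 = 1897*(1/761) = 1897/761 ≈ 2.4928)
(27126 + Q(152)) + a = (27126 - 1*152) + 1897/761 = (27126 - 152) + 1897/761 = 26974 + 1897/761 = 20529111/761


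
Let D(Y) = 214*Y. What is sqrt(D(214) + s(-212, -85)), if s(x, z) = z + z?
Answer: sqrt(45626) ≈ 213.60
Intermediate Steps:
s(x, z) = 2*z
sqrt(D(214) + s(-212, -85)) = sqrt(214*214 + 2*(-85)) = sqrt(45796 - 170) = sqrt(45626)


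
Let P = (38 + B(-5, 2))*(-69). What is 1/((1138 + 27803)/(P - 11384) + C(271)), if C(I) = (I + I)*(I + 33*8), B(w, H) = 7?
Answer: 14489/4201346389 ≈ 3.4487e-6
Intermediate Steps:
P = -3105 (P = (38 + 7)*(-69) = 45*(-69) = -3105)
C(I) = 2*I*(264 + I) (C(I) = (2*I)*(I + 264) = (2*I)*(264 + I) = 2*I*(264 + I))
1/((1138 + 27803)/(P - 11384) + C(271)) = 1/((1138 + 27803)/(-3105 - 11384) + 2*271*(264 + 271)) = 1/(28941/(-14489) + 2*271*535) = 1/(28941*(-1/14489) + 289970) = 1/(-28941/14489 + 289970) = 1/(4201346389/14489) = 14489/4201346389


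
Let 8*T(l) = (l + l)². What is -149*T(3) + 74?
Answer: -1193/2 ≈ -596.50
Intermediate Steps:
T(l) = l²/2 (T(l) = (l + l)²/8 = (2*l)²/8 = (4*l²)/8 = l²/2)
-149*T(3) + 74 = -149*3²/2 + 74 = -149*9/2 + 74 = -1341/2 + 74 = -1193/2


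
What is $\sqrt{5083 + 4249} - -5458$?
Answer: $5458 + 2 \sqrt{2333} \approx 5554.6$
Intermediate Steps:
$\sqrt{5083 + 4249} - -5458 = \sqrt{9332} + 5458 = 2 \sqrt{2333} + 5458 = 5458 + 2 \sqrt{2333}$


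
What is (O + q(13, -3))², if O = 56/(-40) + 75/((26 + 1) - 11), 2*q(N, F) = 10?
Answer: 439569/6400 ≈ 68.683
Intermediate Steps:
q(N, F) = 5 (q(N, F) = (½)*10 = 5)
O = 263/80 (O = 56*(-1/40) + 75/(27 - 11) = -7/5 + 75/16 = 263/80 ≈ 3.2875)
(O + q(13, -3))² = (263/80 + 5)² = (663/80)² = 439569/6400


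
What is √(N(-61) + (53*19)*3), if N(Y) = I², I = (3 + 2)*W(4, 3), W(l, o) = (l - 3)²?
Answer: √3046 ≈ 55.191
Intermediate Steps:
W(l, o) = (-3 + l)²
I = 5 (I = (3 + 2)*(-3 + 4)² = 5*1² = 5*1 = 5)
N(Y) = 25 (N(Y) = 5² = 25)
√(N(-61) + (53*19)*3) = √(25 + (53*19)*3) = √(25 + 1007*3) = √(25 + 3021) = √3046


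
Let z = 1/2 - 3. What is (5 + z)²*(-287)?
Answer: -7175/4 ≈ -1793.8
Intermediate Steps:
z = -5/2 (z = ½ - 3 = -5/2 ≈ -2.5000)
(5 + z)²*(-287) = (5 - 5/2)²*(-287) = (5/2)²*(-287) = (25/4)*(-287) = -7175/4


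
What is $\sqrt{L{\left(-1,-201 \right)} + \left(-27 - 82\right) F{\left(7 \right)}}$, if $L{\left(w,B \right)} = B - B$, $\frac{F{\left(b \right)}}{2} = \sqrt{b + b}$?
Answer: $i 2^{\frac{3}{4}} \sqrt[4]{7} \sqrt{109} \approx 28.56 i$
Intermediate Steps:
$F{\left(b \right)} = 2 \sqrt{2} \sqrt{b}$ ($F{\left(b \right)} = 2 \sqrt{b + b} = 2 \sqrt{2 b} = 2 \sqrt{2} \sqrt{b}$)
$L{\left(w,B \right)} = 0$
$\sqrt{L{\left(-1,-201 \right)} + \left(-27 - 82\right) F{\left(7 \right)}} = \sqrt{0 + \left(-27 - 82\right) 2 \sqrt{2} \sqrt{7}} = \sqrt{0 - 109 \cdot 2 \sqrt{14}} = \sqrt{0 - 218 \sqrt{14}} = \sqrt{- 218 \sqrt{14}} = i 2^{\frac{3}{4}} \sqrt[4]{7} \sqrt{109}$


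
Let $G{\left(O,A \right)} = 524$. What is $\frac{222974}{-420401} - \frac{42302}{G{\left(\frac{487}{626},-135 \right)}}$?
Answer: $- \frac{8950320739}{110145062} \approx -81.259$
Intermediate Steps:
$\frac{222974}{-420401} - \frac{42302}{G{\left(\frac{487}{626},-135 \right)}} = \frac{222974}{-420401} - \frac{42302}{524} = 222974 \left(- \frac{1}{420401}\right) - \frac{21151}{262} = - \frac{222974}{420401} - \frac{21151}{262} = - \frac{8950320739}{110145062}$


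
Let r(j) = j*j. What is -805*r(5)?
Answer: -20125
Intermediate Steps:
r(j) = j²
-805*r(5) = -805*5² = -805*25 = -20125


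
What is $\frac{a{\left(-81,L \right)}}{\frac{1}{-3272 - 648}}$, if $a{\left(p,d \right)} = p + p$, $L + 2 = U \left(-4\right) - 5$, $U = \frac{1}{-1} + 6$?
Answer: $635040$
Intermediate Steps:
$U = 5$ ($U = -1 + 6 = 5$)
$L = -27$ ($L = -2 + \left(5 \left(-4\right) - 5\right) = -2 - 25 = -27$)
$a{\left(p,d \right)} = 2 p$
$\frac{a{\left(-81,L \right)}}{\frac{1}{-3272 - 648}} = \frac{2 \left(-81\right)}{\frac{1}{-3272 - 648}} = - \frac{162}{\frac{1}{-3920}} = - \frac{162}{- \frac{1}{3920}} = \left(-162\right) \left(-3920\right) = 635040$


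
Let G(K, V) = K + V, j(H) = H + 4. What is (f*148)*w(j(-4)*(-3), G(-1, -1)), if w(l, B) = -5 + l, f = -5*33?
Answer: 122100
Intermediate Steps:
j(H) = 4 + H
f = -165
(f*148)*w(j(-4)*(-3), G(-1, -1)) = (-165*148)*(-5 + (4 - 4)*(-3)) = -24420*(-5 + 0*(-3)) = -24420*(-5 + 0) = -24420*(-5) = 122100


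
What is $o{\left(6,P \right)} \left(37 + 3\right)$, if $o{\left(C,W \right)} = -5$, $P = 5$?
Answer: $-200$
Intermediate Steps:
$o{\left(6,P \right)} \left(37 + 3\right) = - 5 \left(37 + 3\right) = \left(-5\right) 40 = -200$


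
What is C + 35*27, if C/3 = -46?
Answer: 807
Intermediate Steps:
C = -138 (C = 3*(-46) = -138)
C + 35*27 = -138 + 35*27 = -138 + 945 = 807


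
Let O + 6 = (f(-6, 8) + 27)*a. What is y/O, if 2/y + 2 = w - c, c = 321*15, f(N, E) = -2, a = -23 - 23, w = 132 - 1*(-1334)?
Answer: 1/1936878 ≈ 5.1629e-7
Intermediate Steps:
w = 1466 (w = 132 + 1334 = 1466)
a = -46
c = 4815
y = -2/3351 (y = 2/(-2 + (1466 - 1*4815)) = 2/(-2 + (1466 - 4815)) = 2/(-2 - 3349) = 2/(-3351) = 2*(-1/3351) = -2/3351 ≈ -0.00059684)
O = -1156 (O = -6 + (-2 + 27)*(-46) = -6 + 25*(-46) = -6 - 1150 = -1156)
y/O = -2/3351/(-1156) = -2/3351*(-1/1156) = 1/1936878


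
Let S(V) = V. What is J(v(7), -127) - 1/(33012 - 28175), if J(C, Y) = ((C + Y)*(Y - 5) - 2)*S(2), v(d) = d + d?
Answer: 144278035/4837 ≈ 29828.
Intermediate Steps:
v(d) = 2*d
J(C, Y) = -4 + 2*(-5 + Y)*(C + Y) (J(C, Y) = ((C + Y)*(Y - 5) - 2)*2 = ((C + Y)*(-5 + Y) - 2)*2 = ((-5 + Y)*(C + Y) - 2)*2 = (-2 + (-5 + Y)*(C + Y))*2 = -4 + 2*(-5 + Y)*(C + Y))
J(v(7), -127) - 1/(33012 - 28175) = (-4 - 20*7 - 10*(-127) + 2*(-127)² + 2*(2*7)*(-127)) - 1/(33012 - 28175) = (-4 - 10*14 + 1270 + 2*16129 + 2*14*(-127)) - 1/4837 = (-4 - 140 + 1270 + 32258 - 3556) - 1*1/4837 = 29828 - 1/4837 = 144278035/4837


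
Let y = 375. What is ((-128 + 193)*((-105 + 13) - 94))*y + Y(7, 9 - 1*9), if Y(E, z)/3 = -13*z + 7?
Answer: -4533729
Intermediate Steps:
Y(E, z) = 21 - 39*z (Y(E, z) = 3*(-13*z + 7) = 3*(7 - 13*z) = 21 - 39*z)
((-128 + 193)*((-105 + 13) - 94))*y + Y(7, 9 - 1*9) = ((-128 + 193)*((-105 + 13) - 94))*375 + (21 - 39*(9 - 1*9)) = (65*(-92 - 94))*375 + (21 - 39*(9 - 9)) = (65*(-186))*375 + (21 - 39*0) = -12090*375 + (21 + 0) = -4533750 + 21 = -4533729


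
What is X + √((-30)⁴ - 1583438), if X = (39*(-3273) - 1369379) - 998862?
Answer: -2495888 + I*√773438 ≈ -2.4959e+6 + 879.45*I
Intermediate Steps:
X = -2495888 (X = (-127647 - 1369379) - 998862 = -1497026 - 998862 = -2495888)
X + √((-30)⁴ - 1583438) = -2495888 + √((-30)⁴ - 1583438) = -2495888 + √(810000 - 1583438) = -2495888 + √(-773438) = -2495888 + I*√773438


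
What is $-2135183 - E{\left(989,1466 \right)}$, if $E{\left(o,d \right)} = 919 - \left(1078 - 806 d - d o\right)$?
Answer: $-4766494$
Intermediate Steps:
$E{\left(o,d \right)} = -159 + 806 d + d o$ ($E{\left(o,d \right)} = 919 - \left(1078 - 806 d - d o\right) = 919 + \left(-1078 + 806 d + d o\right) = -159 + 806 d + d o$)
$-2135183 - E{\left(989,1466 \right)} = -2135183 - \left(-159 + 806 \cdot 1466 + 1466 \cdot 989\right) = -2135183 - \left(-159 + 1181596 + 1449874\right) = -2135183 - 2631311 = -4766494$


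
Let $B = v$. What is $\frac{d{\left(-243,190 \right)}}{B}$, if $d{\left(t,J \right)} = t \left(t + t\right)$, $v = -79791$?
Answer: $- \frac{39366}{26597} \approx -1.4801$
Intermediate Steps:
$d{\left(t,J \right)} = 2 t^{2}$ ($d{\left(t,J \right)} = t 2 t = 2 t^{2}$)
$B = -79791$
$\frac{d{\left(-243,190 \right)}}{B} = \frac{2 \left(-243\right)^{2}}{-79791} = 2 \cdot 59049 \left(- \frac{1}{79791}\right) = 118098 \left(- \frac{1}{79791}\right) = - \frac{39366}{26597}$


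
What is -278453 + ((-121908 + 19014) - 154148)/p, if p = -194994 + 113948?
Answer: -11283622398/40523 ≈ -2.7845e+5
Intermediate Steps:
p = -81046
-278453 + ((-121908 + 19014) - 154148)/p = -278453 + ((-121908 + 19014) - 154148)/(-81046) = -278453 + (-102894 - 154148)*(-1/81046) = -278453 - 257042*(-1/81046) = -278453 + 128521/40523 = -11283622398/40523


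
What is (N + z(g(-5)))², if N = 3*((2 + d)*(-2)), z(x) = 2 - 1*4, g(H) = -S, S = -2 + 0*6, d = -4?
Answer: 100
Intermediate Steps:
S = -2 (S = -2 + 0 = -2)
g(H) = 2 (g(H) = -1*(-2) = 2)
z(x) = -2 (z(x) = 2 - 4 = -2)
N = 12 (N = 3*((2 - 4)*(-2)) = 3*(-2*(-2)) = 3*4 = 12)
(N + z(g(-5)))² = (12 - 2)² = 10² = 100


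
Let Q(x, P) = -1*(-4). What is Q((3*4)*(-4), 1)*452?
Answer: 1808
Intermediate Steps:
Q(x, P) = 4
Q((3*4)*(-4), 1)*452 = 4*452 = 1808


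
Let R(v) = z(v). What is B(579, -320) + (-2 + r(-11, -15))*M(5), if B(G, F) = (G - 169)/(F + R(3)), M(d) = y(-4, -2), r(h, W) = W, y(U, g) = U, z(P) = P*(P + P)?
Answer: 10063/151 ≈ 66.642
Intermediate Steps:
z(P) = 2*P² (z(P) = P*(2*P) = 2*P²)
M(d) = -4
R(v) = 2*v²
B(G, F) = (-169 + G)/(18 + F) (B(G, F) = (G - 169)/(F + 2*3²) = (-169 + G)/(F + 2*9) = (-169 + G)/(F + 18) = (-169 + G)/(18 + F))
B(579, -320) + (-2 + r(-11, -15))*M(5) = (-169 + 579)/(18 - 320) + (-2 - 15)*(-4) = 410/(-302) - 17*(-4) = -1/302*410 + 68 = -205/151 + 68 = 10063/151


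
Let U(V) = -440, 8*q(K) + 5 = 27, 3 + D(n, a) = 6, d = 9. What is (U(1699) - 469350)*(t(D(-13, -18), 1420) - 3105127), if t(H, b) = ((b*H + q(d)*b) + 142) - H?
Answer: 1454856477170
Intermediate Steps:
D(n, a) = 3 (D(n, a) = -3 + 6 = 3)
q(K) = 11/4 (q(K) = -5/8 + (⅛)*27 = -5/8 + 27/8 = 11/4)
t(H, b) = 142 - H + 11*b/4 + H*b (t(H, b) = ((b*H + 11*b/4) + 142) - H = ((H*b + 11*b/4) + 142) - H = ((11*b/4 + H*b) + 142) - H = (142 + 11*b/4 + H*b) - H = 142 - H + 11*b/4 + H*b)
(U(1699) - 469350)*(t(D(-13, -18), 1420) - 3105127) = (-440 - 469350)*((142 - 1*3 + (11/4)*1420 + 3*1420) - 3105127) = -469790*((142 - 3 + 3905 + 4260) - 3105127) = -469790*(8304 - 3105127) = -469790*(-3096823) = 1454856477170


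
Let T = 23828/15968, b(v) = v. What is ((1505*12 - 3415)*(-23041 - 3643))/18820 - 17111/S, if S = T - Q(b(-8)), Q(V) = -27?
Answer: -2286703224411/107030281 ≈ -21365.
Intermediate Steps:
T = 5957/3992 (T = 23828*(1/15968) = 5957/3992 ≈ 1.4922)
S = 113741/3992 (S = 5957/3992 - 1*(-27) = 5957/3992 + 27 = 113741/3992 ≈ 28.492)
((1505*12 - 3415)*(-23041 - 3643))/18820 - 17111/S = ((1505*12 - 3415)*(-23041 - 3643))/18820 - 17111/113741/3992 = ((18060 - 3415)*(-26684))*(1/18820) - 17111*3992/113741 = (14645*(-26684))*(1/18820) - 68307112/113741 = -390787180*1/18820 - 68307112/113741 = -19539359/941 - 68307112/113741 = -2286703224411/107030281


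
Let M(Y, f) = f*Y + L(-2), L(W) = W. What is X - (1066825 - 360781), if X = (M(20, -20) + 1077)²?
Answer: -250419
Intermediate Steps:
M(Y, f) = -2 + Y*f (M(Y, f) = f*Y - 2 = Y*f - 2 = -2 + Y*f)
X = 455625 (X = ((-2 + 20*(-20)) + 1077)² = ((-2 - 400) + 1077)² = (-402 + 1077)² = 675² = 455625)
X - (1066825 - 360781) = 455625 - (1066825 - 360781) = 455625 - 1*706044 = 455625 - 706044 = -250419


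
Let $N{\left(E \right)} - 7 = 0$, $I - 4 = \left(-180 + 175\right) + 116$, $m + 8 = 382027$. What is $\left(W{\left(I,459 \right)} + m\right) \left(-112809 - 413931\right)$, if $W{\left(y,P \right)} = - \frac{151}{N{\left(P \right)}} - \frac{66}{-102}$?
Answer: $- \frac{23944426296540}{119} \approx -2.0121 \cdot 10^{11}$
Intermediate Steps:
$m = 382019$ ($m = -8 + 382027 = 382019$)
$I = 115$ ($I = 4 + \left(\left(-180 + 175\right) + 116\right) = 4 + \left(-5 + 116\right) = 4 + 111 = 115$)
$N{\left(E \right)} = 7$ ($N{\left(E \right)} = 7 + 0 = 7$)
$W{\left(y,P \right)} = - \frac{2490}{119}$ ($W{\left(y,P \right)} = - \frac{151}{7} - \frac{66}{-102} = \left(-151\right) \frac{1}{7} - - \frac{11}{17} = - \frac{151}{7} + \frac{11}{17} = - \frac{2490}{119}$)
$\left(W{\left(I,459 \right)} + m\right) \left(-112809 - 413931\right) = \left(- \frac{2490}{119} + 382019\right) \left(-112809 - 413931\right) = \frac{45457771 \left(-112809 - 413931\right)}{119} = \frac{45457771}{119} \left(-526740\right) = - \frac{23944426296540}{119}$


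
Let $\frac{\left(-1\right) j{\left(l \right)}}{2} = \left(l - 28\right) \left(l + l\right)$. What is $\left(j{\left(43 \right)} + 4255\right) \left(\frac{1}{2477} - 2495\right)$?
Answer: $- \frac{10351690950}{2477} \approx -4.1791 \cdot 10^{6}$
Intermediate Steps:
$j{\left(l \right)} = - 4 l \left(-28 + l\right)$ ($j{\left(l \right)} = - 2 \left(l - 28\right) \left(l + l\right) = - 2 \left(-28 + l\right) 2 l = - 2 \cdot 2 l \left(-28 + l\right) = - 4 l \left(-28 + l\right)$)
$\left(j{\left(43 \right)} + 4255\right) \left(\frac{1}{2477} - 2495\right) = \left(4 \cdot 43 \left(28 - 43\right) + 4255\right) \left(\frac{1}{2477} - 2495\right) = \left(4 \cdot 43 \left(-15\right) + 4255\right) \left(- \frac{6180114}{2477}\right) = \left(-2580 + 4255\right) \left(- \frac{6180114}{2477}\right) = 1675 \left(- \frac{6180114}{2477}\right) = - \frac{10351690950}{2477}$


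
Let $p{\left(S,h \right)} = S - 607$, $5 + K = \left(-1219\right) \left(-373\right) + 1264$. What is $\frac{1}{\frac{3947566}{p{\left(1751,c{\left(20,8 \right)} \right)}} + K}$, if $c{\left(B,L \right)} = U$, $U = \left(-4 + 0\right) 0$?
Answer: $\frac{572}{262774895} \approx 2.1768 \cdot 10^{-6}$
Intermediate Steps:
$K = 455946$ ($K = -5 + \left(\left(-1219\right) \left(-373\right) + 1264\right) = -5 + \left(454687 + 1264\right) = -5 + 455951 = 455946$)
$U = 0$ ($U = \left(-4\right) 0 = 0$)
$c{\left(B,L \right)} = 0$
$p{\left(S,h \right)} = -607 + S$
$\frac{1}{\frac{3947566}{p{\left(1751,c{\left(20,8 \right)} \right)}} + K} = \frac{1}{\frac{3947566}{-607 + 1751} + 455946} = \frac{1}{\frac{3947566}{1144} + 455946} = \frac{1}{3947566 \cdot \frac{1}{1144} + 455946} = \frac{1}{\frac{1973783}{572} + 455946} = \frac{1}{\frac{262774895}{572}} = \frac{572}{262774895}$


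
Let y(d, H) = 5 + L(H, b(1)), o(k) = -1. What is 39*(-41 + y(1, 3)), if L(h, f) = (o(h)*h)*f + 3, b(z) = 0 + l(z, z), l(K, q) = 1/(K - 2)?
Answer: -1170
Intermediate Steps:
l(K, q) = 1/(-2 + K)
b(z) = 1/(-2 + z) (b(z) = 0 + 1/(-2 + z) = 1/(-2 + z))
L(h, f) = 3 - f*h (L(h, f) = (-h)*f + 3 = -f*h + 3 = 3 - f*h)
y(d, H) = 8 + H (y(d, H) = 5 + (3 - H/(-2 + 1)) = 5 + (3 - 1*H/(-1)) = 5 + (3 - 1*(-1)*H) = 5 + (3 + H) = 8 + H)
39*(-41 + y(1, 3)) = 39*(-41 + (8 + 3)) = 39*(-41 + 11) = 39*(-30) = -1170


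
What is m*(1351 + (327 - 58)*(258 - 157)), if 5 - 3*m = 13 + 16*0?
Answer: -228160/3 ≈ -76053.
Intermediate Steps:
m = -8/3 (m = 5/3 - (13 + 16*0)/3 = 5/3 - (13 + 0)/3 = 5/3 - ⅓*13 = 5/3 - 13/3 = -8/3 ≈ -2.6667)
m*(1351 + (327 - 58)*(258 - 157)) = -8*(1351 + (327 - 58)*(258 - 157))/3 = -8*(1351 + 269*101)/3 = -8*(1351 + 27169)/3 = -8/3*28520 = -228160/3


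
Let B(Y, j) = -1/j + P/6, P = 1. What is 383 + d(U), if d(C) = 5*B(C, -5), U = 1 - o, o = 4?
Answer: 2309/6 ≈ 384.83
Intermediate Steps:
B(Y, j) = ⅙ - 1/j (B(Y, j) = -1/j + 1/6 = -1/j + 1*(⅙) = -1/j + ⅙ = ⅙ - 1/j)
U = -3 (U = 1 - 1*4 = 1 - 4 = -3)
d(C) = 11/6 (d(C) = 5*((⅙)*(-6 - 5)/(-5)) = 5*((⅙)*(-⅕)*(-11)) = 5*(11/30) = 11/6)
383 + d(U) = 383 + 11/6 = 2309/6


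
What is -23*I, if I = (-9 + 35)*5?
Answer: -2990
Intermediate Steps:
I = 130 (I = 26*5 = 130)
-23*I = -23*130 = -2990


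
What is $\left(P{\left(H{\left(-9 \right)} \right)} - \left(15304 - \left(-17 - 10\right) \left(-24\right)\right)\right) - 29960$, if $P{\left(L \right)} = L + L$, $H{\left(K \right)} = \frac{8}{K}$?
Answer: $- \frac{401560}{9} \approx -44618.0$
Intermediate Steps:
$P{\left(L \right)} = 2 L$
$\left(P{\left(H{\left(-9 \right)} \right)} - \left(15304 - \left(-17 - 10\right) \left(-24\right)\right)\right) - 29960 = \left(2 \frac{8}{-9} - \left(15304 - \left(-17 - 10\right) \left(-24\right)\right)\right) - 29960 = \left(2 \cdot 8 \left(- \frac{1}{9}\right) - 14656\right) - 29960 = \left(2 \left(- \frac{8}{9}\right) + \left(\left(-4820 + 648\right) - 10484\right)\right) - 29960 = \left(- \frac{16}{9} - 14656\right) - 29960 = - \frac{131920}{9} - 29960 = - \frac{401560}{9}$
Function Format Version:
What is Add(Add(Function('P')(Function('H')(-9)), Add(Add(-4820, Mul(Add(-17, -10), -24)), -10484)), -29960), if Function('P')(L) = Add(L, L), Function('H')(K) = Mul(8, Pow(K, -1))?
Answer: Rational(-401560, 9) ≈ -44618.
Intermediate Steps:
Function('P')(L) = Mul(2, L)
Add(Add(Function('P')(Function('H')(-9)), Add(Add(-4820, Mul(Add(-17, -10), -24)), -10484)), -29960) = Add(Add(Mul(2, Mul(8, Pow(-9, -1))), Add(Add(-4820, Mul(Add(-17, -10), -24)), -10484)), -29960) = Add(Add(Mul(2, Mul(8, Rational(-1, 9))), Add(Add(-4820, Mul(-27, -24)), -10484)), -29960) = Add(Add(Mul(2, Rational(-8, 9)), Add(Add(-4820, 648), -10484)), -29960) = Add(Add(Rational(-16, 9), Add(-4172, -10484)), -29960) = Add(Add(Rational(-16, 9), -14656), -29960) = Add(Rational(-131920, 9), -29960) = Rational(-401560, 9)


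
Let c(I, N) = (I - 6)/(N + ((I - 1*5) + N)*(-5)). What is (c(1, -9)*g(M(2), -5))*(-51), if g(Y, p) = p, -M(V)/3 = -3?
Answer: -1275/56 ≈ -22.768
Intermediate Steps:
M(V) = 9 (M(V) = -3*(-3) = 9)
c(I, N) = (-6 + I)/(25 - 5*I - 4*N) (c(I, N) = (-6 + I)/(N + ((I - 5) + N)*(-5)) = (-6 + I)/(N + ((-5 + I) + N)*(-5)) = (-6 + I)/(N + (-5 + I + N)*(-5)) = (-6 + I)/(N + (25 - 5*I - 5*N)) = (-6 + I)/(25 - 5*I - 4*N))
(c(1, -9)*g(M(2), -5))*(-51) = (((6 - 1*1)/(-25 + 4*(-9) + 5*1))*(-5))*(-51) = (((6 - 1)/(-25 - 36 + 5))*(-5))*(-51) = ((5/(-56))*(-5))*(-51) = (-1/56*5*(-5))*(-51) = -5/56*(-5)*(-51) = (25/56)*(-51) = -1275/56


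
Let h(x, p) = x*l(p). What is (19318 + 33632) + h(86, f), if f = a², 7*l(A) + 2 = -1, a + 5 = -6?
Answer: 370392/7 ≈ 52913.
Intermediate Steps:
a = -11 (a = -5 - 6 = -11)
l(A) = -3/7 (l(A) = -2/7 + (⅐)*(-1) = -2/7 - ⅐ = -3/7)
f = 121 (f = (-11)² = 121)
h(x, p) = -3*x/7 (h(x, p) = x*(-3/7) = -3*x/7)
(19318 + 33632) + h(86, f) = (19318 + 33632) - 3/7*86 = 52950 - 258/7 = 370392/7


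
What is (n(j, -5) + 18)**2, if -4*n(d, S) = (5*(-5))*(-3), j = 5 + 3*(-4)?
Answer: 9/16 ≈ 0.56250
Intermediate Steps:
j = -7 (j = 5 - 12 = -7)
n(d, S) = -75/4 (n(d, S) = -5*(-5)*(-3)/4 = -(-25)*(-3)/4 = -1/4*75 = -75/4)
(n(j, -5) + 18)**2 = (-75/4 + 18)**2 = (-3/4)**2 = 9/16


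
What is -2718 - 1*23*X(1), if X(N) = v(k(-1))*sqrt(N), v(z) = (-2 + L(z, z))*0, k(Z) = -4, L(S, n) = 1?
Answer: -2718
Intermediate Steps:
v(z) = 0 (v(z) = (-2 + 1)*0 = -1*0 = 0)
X(N) = 0 (X(N) = 0*sqrt(N) = 0)
-2718 - 1*23*X(1) = -2718 - 1*23*0 = -2718 - 23*0 = -2718 - 1*0 = -2718 + 0 = -2718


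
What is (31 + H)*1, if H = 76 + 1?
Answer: 108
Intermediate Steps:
H = 77
(31 + H)*1 = (31 + 77)*1 = 108*1 = 108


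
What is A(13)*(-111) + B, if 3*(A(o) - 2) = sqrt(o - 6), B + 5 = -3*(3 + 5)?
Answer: -251 - 37*sqrt(7) ≈ -348.89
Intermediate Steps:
B = -29 (B = -5 - 3*(3 + 5) = -5 - 3*8 = -5 - 24 = -29)
A(o) = 2 + sqrt(-6 + o)/3 (A(o) = 2 + sqrt(o - 6)/3 = 2 + sqrt(-6 + o)/3)
A(13)*(-111) + B = (2 + sqrt(-6 + 13)/3)*(-111) - 29 = (2 + sqrt(7)/3)*(-111) - 29 = (-222 - 37*sqrt(7)) - 29 = -251 - 37*sqrt(7)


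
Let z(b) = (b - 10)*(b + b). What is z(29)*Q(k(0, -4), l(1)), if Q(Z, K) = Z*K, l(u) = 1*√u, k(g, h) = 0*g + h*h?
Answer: 17632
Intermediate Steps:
k(g, h) = h² (k(g, h) = 0 + h² = h²)
l(u) = √u
Q(Z, K) = K*Z
z(b) = 2*b*(-10 + b) (z(b) = (-10 + b)*(2*b) = 2*b*(-10 + b))
z(29)*Q(k(0, -4), l(1)) = (2*29*(-10 + 29))*(√1*(-4)²) = (2*29*19)*(1*16) = 1102*16 = 17632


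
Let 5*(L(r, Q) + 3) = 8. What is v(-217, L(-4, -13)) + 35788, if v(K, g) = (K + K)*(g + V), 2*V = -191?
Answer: 389213/5 ≈ 77843.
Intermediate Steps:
V = -191/2 (V = (½)*(-191) = -191/2 ≈ -95.500)
L(r, Q) = -7/5 (L(r, Q) = -3 + (⅕)*8 = -3 + 8/5 = -7/5)
v(K, g) = 2*K*(-191/2 + g) (v(K, g) = (K + K)*(g - 191/2) = (2*K)*(-191/2 + g) = 2*K*(-191/2 + g))
v(-217, L(-4, -13)) + 35788 = -217*(-191 + 2*(-7/5)) + 35788 = -217*(-191 - 14/5) + 35788 = -217*(-969/5) + 35788 = 210273/5 + 35788 = 389213/5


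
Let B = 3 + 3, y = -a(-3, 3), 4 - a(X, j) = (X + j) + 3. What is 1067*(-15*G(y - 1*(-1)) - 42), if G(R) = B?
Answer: -140844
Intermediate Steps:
a(X, j) = 1 - X - j (a(X, j) = 4 - ((X + j) + 3) = 4 - (3 + X + j) = 4 + (-3 - X - j) = 1 - X - j)
y = -1 (y = -(1 - 1*(-3) - 1*3) = -(1 + 3 - 3) = -1*1 = -1)
B = 6
G(R) = 6
1067*(-15*G(y - 1*(-1)) - 42) = 1067*(-15*6 - 42) = 1067*(-90 - 42) = 1067*(-132) = -140844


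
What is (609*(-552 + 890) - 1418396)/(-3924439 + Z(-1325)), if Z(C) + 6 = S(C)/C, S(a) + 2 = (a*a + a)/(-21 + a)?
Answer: 1081264715650/3499524839129 ≈ 0.30897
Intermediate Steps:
S(a) = -2 + (a + a²)/(-21 + a) (S(a) = -2 + (a*a + a)/(-21 + a) = -2 + (a² + a)/(-21 + a) = -2 + (a + a²)/(-21 + a))
Z(C) = -6 + (42 + C² - C)/(C*(-21 + C)) (Z(C) = -6 + ((42 + C² - C)/(-21 + C))/C = -6 + (42 + C² - C)/(C*(-21 + C)))
(609*(-552 + 890) - 1418396)/(-3924439 + Z(-1325)) = (609*(-552 + 890) - 1418396)/(-3924439 + (42 - 5*(-1325)² + 125*(-1325))/((-1325)*(-21 - 1325))) = (609*338 - 1418396)/(-3924439 - 1/1325*(42 - 5*1755625 - 165625)/(-1346)) = (205842 - 1418396)/(-3924439 - 1/1325*(-1/1346)*(42 - 8778125 - 165625)) = -1212554/(-3924439 - 1/1325*(-1/1346)*(-8943708)) = -1212554/(-3924439 - 4471854/891725) = -1212554/(-3499524839129/891725) = -1212554*(-891725/3499524839129) = 1081264715650/3499524839129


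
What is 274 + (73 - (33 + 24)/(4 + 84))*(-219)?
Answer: -1370261/88 ≈ -15571.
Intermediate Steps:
274 + (73 - (33 + 24)/(4 + 84))*(-219) = 274 + (73 - 57/88)*(-219) = 274 + (6367/88)*(-219) = 274 - 1394373/88 = -1370261/88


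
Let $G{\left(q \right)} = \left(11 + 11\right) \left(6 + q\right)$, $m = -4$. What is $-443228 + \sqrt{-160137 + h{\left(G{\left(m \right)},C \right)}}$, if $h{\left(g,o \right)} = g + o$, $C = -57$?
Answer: $-443228 + 5 i \sqrt{6406} \approx -4.4323 \cdot 10^{5} + 400.19 i$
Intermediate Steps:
$G{\left(q \right)} = 132 + 22 q$ ($G{\left(q \right)} = 22 \left(6 + q\right) = 132 + 22 q$)
$-443228 + \sqrt{-160137 + h{\left(G{\left(m \right)},C \right)}} = -443228 + \sqrt{-160137 + \left(\left(132 + 22 \left(-4\right)\right) - 57\right)} = -443228 + \sqrt{-160137 + \left(\left(132 - 88\right) - 57\right)} = -443228 + \sqrt{-160137 + \left(44 - 57\right)} = -443228 + \sqrt{-160137 - 13} = -443228 + \sqrt{-160150} = -443228 + 5 i \sqrt{6406}$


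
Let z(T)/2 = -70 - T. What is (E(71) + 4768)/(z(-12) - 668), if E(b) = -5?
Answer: -4763/784 ≈ -6.0753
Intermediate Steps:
z(T) = -140 - 2*T (z(T) = 2*(-70 - T) = -140 - 2*T)
(E(71) + 4768)/(z(-12) - 668) = (-5 + 4768)/((-140 - 2*(-12)) - 668) = 4763/((-140 + 24) - 668) = 4763/(-116 - 668) = 4763/(-784) = 4763*(-1/784) = -4763/784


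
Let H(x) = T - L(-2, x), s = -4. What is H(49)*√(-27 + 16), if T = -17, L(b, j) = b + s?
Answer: -11*I*√11 ≈ -36.483*I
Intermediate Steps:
L(b, j) = -4 + b (L(b, j) = b - 4 = -4 + b)
H(x) = -11 (H(x) = -17 - (-4 - 2) = -17 - 1*(-6) = -17 + 6 = -11)
H(49)*√(-27 + 16) = -11*√(-27 + 16) = -11*I*√11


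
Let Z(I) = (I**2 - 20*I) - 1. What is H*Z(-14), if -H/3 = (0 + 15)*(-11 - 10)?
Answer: 448875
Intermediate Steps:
Z(I) = -1 + I**2 - 20*I
H = 945 (H = -3*(0 + 15)*(-11 - 10) = -45*(-21) = -3*(-315) = 945)
H*Z(-14) = 945*(-1 + (-14)**2 - 20*(-14)) = 945*(-1 + 196 + 280) = 945*475 = 448875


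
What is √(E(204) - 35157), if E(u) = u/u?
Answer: 2*I*√8789 ≈ 187.5*I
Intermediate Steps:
E(u) = 1
√(E(204) - 35157) = √(1 - 35157) = √(-35156) = 2*I*√8789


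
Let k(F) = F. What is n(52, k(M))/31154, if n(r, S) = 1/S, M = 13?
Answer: 1/405002 ≈ 2.4691e-6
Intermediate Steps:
n(52, k(M))/31154 = 1/(13*31154) = (1/13)*(1/31154) = 1/405002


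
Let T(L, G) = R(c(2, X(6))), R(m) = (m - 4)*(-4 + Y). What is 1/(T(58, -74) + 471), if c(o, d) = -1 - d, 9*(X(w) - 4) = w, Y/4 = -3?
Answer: 3/1877 ≈ 0.0015983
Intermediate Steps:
Y = -12 (Y = 4*(-3) = -12)
X(w) = 4 + w/9
R(m) = 64 - 16*m (R(m) = (m - 4)*(-4 - 12) = (-4 + m)*(-16) = 64 - 16*m)
T(L, G) = 464/3 (T(L, G) = 64 - 16*(-1 - (4 + (⅑)*6)) = 64 - 16*(-1 - (4 + ⅔)) = 64 - 16*(-1 - 1*14/3) = 64 - 16*(-1 - 14/3) = 64 - 16*(-17/3) = 64 + 272/3 = 464/3)
1/(T(58, -74) + 471) = 1/(464/3 + 471) = 1/(1877/3) = 3/1877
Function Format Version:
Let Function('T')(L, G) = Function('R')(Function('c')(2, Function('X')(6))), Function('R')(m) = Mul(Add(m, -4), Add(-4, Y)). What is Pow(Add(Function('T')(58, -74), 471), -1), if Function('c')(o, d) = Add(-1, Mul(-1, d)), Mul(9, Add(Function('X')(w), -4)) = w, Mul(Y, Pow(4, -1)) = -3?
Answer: Rational(3, 1877) ≈ 0.0015983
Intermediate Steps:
Y = -12 (Y = Mul(4, -3) = -12)
Function('X')(w) = Add(4, Mul(Rational(1, 9), w))
Function('R')(m) = Add(64, Mul(-16, m)) (Function('R')(m) = Mul(Add(m, -4), Add(-4, -12)) = Mul(Add(-4, m), -16) = Add(64, Mul(-16, m)))
Function('T')(L, G) = Rational(464, 3) (Function('T')(L, G) = Add(64, Mul(-16, Add(-1, Mul(-1, Add(4, Mul(Rational(1, 9), 6)))))) = Add(64, Mul(-16, Add(-1, Mul(-1, Add(4, Rational(2, 3)))))) = Add(64, Mul(-16, Add(-1, Mul(-1, Rational(14, 3))))) = Add(64, Mul(-16, Add(-1, Rational(-14, 3)))) = Add(64, Mul(-16, Rational(-17, 3))) = Add(64, Rational(272, 3)) = Rational(464, 3))
Pow(Add(Function('T')(58, -74), 471), -1) = Pow(Add(Rational(464, 3), 471), -1) = Pow(Rational(1877, 3), -1) = Rational(3, 1877)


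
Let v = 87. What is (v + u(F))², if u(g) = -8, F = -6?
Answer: 6241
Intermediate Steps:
(v + u(F))² = (87 - 8)² = 79² = 6241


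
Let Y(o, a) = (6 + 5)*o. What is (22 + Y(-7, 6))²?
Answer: 3025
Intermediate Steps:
Y(o, a) = 11*o
(22 + Y(-7, 6))² = (22 + 11*(-7))² = (22 - 77)² = (-55)² = 3025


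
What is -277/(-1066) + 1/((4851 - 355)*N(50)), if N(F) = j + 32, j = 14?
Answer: 28644549/110232928 ≈ 0.25985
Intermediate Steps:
N(F) = 46 (N(F) = 14 + 32 = 46)
-277/(-1066) + 1/((4851 - 355)*N(50)) = -277/(-1066) + 1/((4851 - 355)*46) = -277*(-1/1066) + (1/46)/4496 = 277/1066 + (1/4496)*(1/46) = 277/1066 + 1/206816 = 28644549/110232928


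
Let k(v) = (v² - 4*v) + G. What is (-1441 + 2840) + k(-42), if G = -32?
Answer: 3299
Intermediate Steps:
k(v) = -32 + v² - 4*v (k(v) = (v² - 4*v) - 32 = -32 + v² - 4*v)
(-1441 + 2840) + k(-42) = (-1441 + 2840) + (-32 + (-42)² - 4*(-42)) = 1399 + (-32 + 1764 + 168) = 1399 + 1900 = 3299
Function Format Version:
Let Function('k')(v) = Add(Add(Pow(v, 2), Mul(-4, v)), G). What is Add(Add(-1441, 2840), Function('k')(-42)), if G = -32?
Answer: 3299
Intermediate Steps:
Function('k')(v) = Add(-32, Pow(v, 2), Mul(-4, v)) (Function('k')(v) = Add(Add(Pow(v, 2), Mul(-4, v)), -32) = Add(-32, Pow(v, 2), Mul(-4, v)))
Add(Add(-1441, 2840), Function('k')(-42)) = Add(Add(-1441, 2840), Add(-32, Pow(-42, 2), Mul(-4, -42))) = Add(1399, Add(-32, 1764, 168)) = Add(1399, 1900) = 3299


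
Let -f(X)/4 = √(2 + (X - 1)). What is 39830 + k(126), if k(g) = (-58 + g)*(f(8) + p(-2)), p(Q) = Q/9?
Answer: 350990/9 ≈ 38999.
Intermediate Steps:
f(X) = -4*√(1 + X) (f(X) = -4*√(2 + (X - 1)) = -4*√(2 + (-1 + X)) = -4*√(1 + X))
p(Q) = Q/9 (p(Q) = Q*(⅑) = Q/9)
k(g) = 6380/9 - 110*g/9 (k(g) = (-58 + g)*(-4*√(1 + 8) + (⅑)*(-2)) = (-58 + g)*(-4*√9 - 2/9) = (-58 + g)*(-4*3 - 2/9) = (-58 + g)*(-12 - 2/9) = (-58 + g)*(-110/9) = 6380/9 - 110*g/9)
39830 + k(126) = 39830 + (6380/9 - 110/9*126) = 39830 + (6380/9 - 1540) = 39830 - 7480/9 = 350990/9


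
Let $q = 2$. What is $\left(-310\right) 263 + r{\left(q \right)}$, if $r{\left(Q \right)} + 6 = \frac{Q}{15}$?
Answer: $- \frac{1223038}{15} \approx -81536.0$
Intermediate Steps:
$r{\left(Q \right)} = -6 + \frac{Q}{15}$
$\left(-310\right) 263 + r{\left(q \right)} = \left(-310\right) 263 + \left(-6 + \frac{1}{15} \cdot 2\right) = -81530 + \left(-6 + \frac{2}{15}\right) = -81530 - \frac{88}{15} = - \frac{1223038}{15}$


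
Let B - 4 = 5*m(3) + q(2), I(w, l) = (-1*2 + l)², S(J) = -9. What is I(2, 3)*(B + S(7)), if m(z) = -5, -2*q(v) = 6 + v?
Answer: -34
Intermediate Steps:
q(v) = -3 - v/2 (q(v) = -(6 + v)/2 = -3 - v/2)
I(w, l) = (-2 + l)²
B = -25 (B = 4 + (5*(-5) + (-3 - ½*2)) = 4 + (-25 + (-3 - 1)) = 4 + (-25 - 4) = 4 - 29 = -25)
I(2, 3)*(B + S(7)) = (-2 + 3)²*(-25 - 9) = 1²*(-34) = 1*(-34) = -34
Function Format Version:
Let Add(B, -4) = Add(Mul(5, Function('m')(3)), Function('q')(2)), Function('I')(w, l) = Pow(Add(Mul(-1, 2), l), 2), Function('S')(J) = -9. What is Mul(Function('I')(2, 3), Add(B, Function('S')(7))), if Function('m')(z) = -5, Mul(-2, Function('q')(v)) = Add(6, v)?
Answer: -34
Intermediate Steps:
Function('q')(v) = Add(-3, Mul(Rational(-1, 2), v)) (Function('q')(v) = Mul(Rational(-1, 2), Add(6, v)) = Add(-3, Mul(Rational(-1, 2), v)))
Function('I')(w, l) = Pow(Add(-2, l), 2)
B = -25 (B = Add(4, Add(Mul(5, -5), Add(-3, Mul(Rational(-1, 2), 2)))) = Add(4, Add(-25, Add(-3, -1))) = Add(4, Add(-25, -4)) = Add(4, -29) = -25)
Mul(Function('I')(2, 3), Add(B, Function('S')(7))) = Mul(Pow(Add(-2, 3), 2), Add(-25, -9)) = Mul(Pow(1, 2), -34) = Mul(1, -34) = -34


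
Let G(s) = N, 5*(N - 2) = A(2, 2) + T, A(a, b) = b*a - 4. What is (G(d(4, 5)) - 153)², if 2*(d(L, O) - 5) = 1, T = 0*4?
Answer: 22801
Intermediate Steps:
A(a, b) = -4 + a*b (A(a, b) = a*b - 4 = -4 + a*b)
T = 0
d(L, O) = 11/2 (d(L, O) = 5 + (½)*1 = 5 + ½ = 11/2)
N = 2 (N = 2 + ((-4 + 2*2) + 0)/5 = 2 + ((-4 + 4) + 0)/5 = 2 + (0 + 0)/5 = 2 + (⅕)*0 = 2 + 0 = 2)
G(s) = 2
(G(d(4, 5)) - 153)² = (2 - 153)² = (-151)² = 22801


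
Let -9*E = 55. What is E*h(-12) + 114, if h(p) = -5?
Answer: 1301/9 ≈ 144.56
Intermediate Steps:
E = -55/9 (E = -1/9*55 = -55/9 ≈ -6.1111)
E*h(-12) + 114 = -55/9*(-5) + 114 = 275/9 + 114 = 1301/9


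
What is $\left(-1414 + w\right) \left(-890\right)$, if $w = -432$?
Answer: $1642940$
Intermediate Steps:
$\left(-1414 + w\right) \left(-890\right) = \left(-1414 - 432\right) \left(-890\right) = \left(-1846\right) \left(-890\right) = 1642940$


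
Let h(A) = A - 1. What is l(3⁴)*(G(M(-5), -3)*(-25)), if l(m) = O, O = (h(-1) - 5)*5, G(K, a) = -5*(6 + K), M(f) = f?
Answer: -4375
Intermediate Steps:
h(A) = -1 + A
G(K, a) = -30 - 5*K
O = -35 (O = ((-1 - 1) - 5)*5 = (-2 - 5)*5 = -7*5 = -35)
l(m) = -35
l(3⁴)*(G(M(-5), -3)*(-25)) = -35*(-30 - 5*(-5))*(-25) = -35*(-30 + 25)*(-25) = -(-175)*(-25) = -35*125 = -4375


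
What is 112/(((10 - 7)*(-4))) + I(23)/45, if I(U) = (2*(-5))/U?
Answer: -1934/207 ≈ -9.3430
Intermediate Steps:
I(U) = -10/U
112/(((10 - 7)*(-4))) + I(23)/45 = 112/(((10 - 7)*(-4))) - 10/23/45 = 112/((3*(-4))) - 10*1/23*(1/45) = 112/(-12) - 10/23*1/45 = 112*(-1/12) - 2/207 = -28/3 - 2/207 = -1934/207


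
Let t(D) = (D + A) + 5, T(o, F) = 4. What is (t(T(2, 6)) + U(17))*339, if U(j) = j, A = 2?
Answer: 9492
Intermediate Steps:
t(D) = 7 + D (t(D) = (D + 2) + 5 = (2 + D) + 5 = 7 + D)
(t(T(2, 6)) + U(17))*339 = ((7 + 4) + 17)*339 = (11 + 17)*339 = 28*339 = 9492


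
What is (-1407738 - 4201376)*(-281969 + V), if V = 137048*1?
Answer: 812878409994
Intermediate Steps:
V = 137048
(-1407738 - 4201376)*(-281969 + V) = (-1407738 - 4201376)*(-281969 + 137048) = -5609114*(-144921) = 812878409994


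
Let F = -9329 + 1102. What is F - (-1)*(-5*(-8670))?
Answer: 35123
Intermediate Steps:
F = -8227
F - (-1)*(-5*(-8670)) = -8227 - (-1)*(-5*(-8670)) = -8227 - (-1)*43350 = -8227 - 1*(-43350) = -8227 + 43350 = 35123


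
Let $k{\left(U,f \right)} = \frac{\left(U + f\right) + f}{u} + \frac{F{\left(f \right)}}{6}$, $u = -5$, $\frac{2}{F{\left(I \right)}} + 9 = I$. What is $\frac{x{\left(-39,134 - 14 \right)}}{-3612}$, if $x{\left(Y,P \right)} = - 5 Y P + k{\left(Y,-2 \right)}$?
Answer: $- \frac{1931207}{297990} \approx -6.4808$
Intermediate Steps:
$F{\left(I \right)} = \frac{2}{-9 + I}$
$k{\left(U,f \right)} = - \frac{2 f}{5} - \frac{U}{5} + \frac{1}{3 \left(-9 + f\right)}$ ($k{\left(U,f \right)} = \frac{\left(U + f\right) + f}{-5} + \frac{2 \frac{1}{-9 + f}}{6} = \left(U + 2 f\right) \left(- \frac{1}{5}\right) + \frac{2}{-9 + f} \frac{1}{6} = \left(- \frac{2 f}{5} - \frac{U}{5}\right) + \frac{1}{3 \left(-9 + f\right)} = - \frac{2 f}{5} - \frac{U}{5} + \frac{1}{3 \left(-9 + f\right)}$)
$x{\left(Y,P \right)} = \frac{127}{165} - \frac{Y}{5} - 5 P Y$ ($x{\left(Y,P \right)} = - 5 Y P + \frac{5 - 3 \left(-9 - 2\right) \left(Y + 2 \left(-2\right)\right)}{15 \left(-9 - 2\right)} = - 5 P Y + \frac{5 - - 33 \left(Y - 4\right)}{15 \left(-11\right)} = - 5 P Y + \frac{1}{15} \left(- \frac{1}{11}\right) \left(5 - - 33 \left(-4 + Y\right)\right) = - 5 P Y + \frac{1}{15} \left(- \frac{1}{11}\right) \left(5 + \left(-132 + 33 Y\right)\right) = - 5 P Y + \frac{1}{15} \left(- \frac{1}{11}\right) \left(-127 + 33 Y\right) = - 5 P Y - \left(- \frac{127}{165} + \frac{Y}{5}\right) = \frac{127}{165} - \frac{Y}{5} - 5 P Y$)
$\frac{x{\left(-39,134 - 14 \right)}}{-3612} = \frac{\frac{127}{165} - - \frac{39}{5} - 5 \left(134 - 14\right) \left(-39\right)}{-3612} = \left(\frac{127}{165} + \frac{39}{5} - 600 \left(-39\right)\right) \left(- \frac{1}{3612}\right) = \left(\frac{127}{165} + \frac{39}{5} + 23400\right) \left(- \frac{1}{3612}\right) = \frac{3862414}{165} \left(- \frac{1}{3612}\right) = - \frac{1931207}{297990}$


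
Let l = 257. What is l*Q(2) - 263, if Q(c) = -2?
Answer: -777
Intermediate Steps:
l*Q(2) - 263 = 257*(-2) - 263 = -514 - 263 = -777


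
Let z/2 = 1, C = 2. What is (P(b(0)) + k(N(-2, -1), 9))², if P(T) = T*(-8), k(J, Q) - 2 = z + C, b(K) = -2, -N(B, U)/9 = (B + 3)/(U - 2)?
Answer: 484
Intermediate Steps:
N(B, U) = -9*(3 + B)/(-2 + U) (N(B, U) = -9*(B + 3)/(U - 2) = -9*(3 + B)/(-2 + U))
z = 2 (z = 2*1 = 2)
k(J, Q) = 6 (k(J, Q) = 2 + (2 + 2) = 2 + 4 = 6)
P(T) = -8*T
(P(b(0)) + k(N(-2, -1), 9))² = (-8*(-2) + 6)² = (16 + 6)² = 22² = 484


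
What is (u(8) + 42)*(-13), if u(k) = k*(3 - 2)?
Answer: -650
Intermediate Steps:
u(k) = k (u(k) = k*1 = k)
(u(8) + 42)*(-13) = (8 + 42)*(-13) = 50*(-13) = -650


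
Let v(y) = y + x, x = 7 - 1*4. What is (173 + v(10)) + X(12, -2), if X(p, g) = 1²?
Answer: 187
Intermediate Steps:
X(p, g) = 1
x = 3 (x = 7 - 4 = 3)
v(y) = 3 + y (v(y) = y + 3 = 3 + y)
(173 + v(10)) + X(12, -2) = (173 + (3 + 10)) + 1 = (173 + 13) + 1 = 186 + 1 = 187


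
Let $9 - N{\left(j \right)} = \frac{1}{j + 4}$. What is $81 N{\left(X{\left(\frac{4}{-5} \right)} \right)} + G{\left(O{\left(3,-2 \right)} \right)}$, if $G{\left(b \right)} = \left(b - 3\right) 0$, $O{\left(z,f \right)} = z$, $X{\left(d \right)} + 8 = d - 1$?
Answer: $\frac{21546}{29} \approx 742.97$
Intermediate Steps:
$X{\left(d \right)} = -9 + d$ ($X{\left(d \right)} = -8 + \left(d - 1\right) = -8 + \left(-1 + d\right) = -9 + d$)
$N{\left(j \right)} = 9 - \frac{1}{4 + j}$ ($N{\left(j \right)} = 9 - \frac{1}{j + 4} = 9 - \frac{1}{4 + j}$)
$G{\left(b \right)} = 0$ ($G{\left(b \right)} = \left(-3 + b\right) 0 = 0$)
$81 N{\left(X{\left(\frac{4}{-5} \right)} \right)} + G{\left(O{\left(3,-2 \right)} \right)} = 81 \frac{35 + 9 \left(-9 + \frac{4}{-5}\right)}{4 - \left(9 - \frac{4}{-5}\right)} + 0 = 81 \frac{35 + 9 \left(-9 + 4 \left(- \frac{1}{5}\right)\right)}{4 + \left(-9 + 4 \left(- \frac{1}{5}\right)\right)} + 0 = 81 \frac{35 + 9 \left(-9 - \frac{4}{5}\right)}{4 - \frac{49}{5}} + 0 = 81 \frac{35 + 9 \left(- \frac{49}{5}\right)}{4 - \frac{49}{5}} + 0 = 81 \frac{35 - \frac{441}{5}}{- \frac{29}{5}} + 0 = 81 \left(\left(- \frac{5}{29}\right) \left(- \frac{266}{5}\right)\right) + 0 = 81 \cdot \frac{266}{29} + 0 = \frac{21546}{29} + 0 = \frac{21546}{29}$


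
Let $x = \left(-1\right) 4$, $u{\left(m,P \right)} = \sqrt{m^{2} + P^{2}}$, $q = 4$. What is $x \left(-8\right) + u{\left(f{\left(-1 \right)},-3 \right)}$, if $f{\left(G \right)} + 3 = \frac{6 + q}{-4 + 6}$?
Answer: $32 + \sqrt{13} \approx 35.606$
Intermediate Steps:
$f{\left(G \right)} = 2$ ($f{\left(G \right)} = -3 + \frac{6 + 4}{-4 + 6} = -3 + \frac{10}{2} = -3 + 10 \cdot \frac{1}{2} = -3 + 5 = 2$)
$u{\left(m,P \right)} = \sqrt{P^{2} + m^{2}}$
$x = -4$
$x \left(-8\right) + u{\left(f{\left(-1 \right)},-3 \right)} = \left(-4\right) \left(-8\right) + \sqrt{\left(-3\right)^{2} + 2^{2}} = 32 + \sqrt{9 + 4} = 32 + \sqrt{13}$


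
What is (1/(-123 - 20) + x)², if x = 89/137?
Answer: 158508100/383807281 ≈ 0.41299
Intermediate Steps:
x = 89/137 (x = 89*(1/137) = 89/137 ≈ 0.64964)
(1/(-123 - 20) + x)² = (1/(-123 - 20) + 89/137)² = (1/(-143) + 89/137)² = (-1/143 + 89/137)² = (12590/19591)² = 158508100/383807281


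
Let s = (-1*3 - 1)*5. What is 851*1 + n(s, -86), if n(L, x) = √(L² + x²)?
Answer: 851 + 2*√1949 ≈ 939.29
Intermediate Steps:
s = -20 (s = (-3 - 1)*5 = -4*5 = -20)
851*1 + n(s, -86) = 851*1 + √((-20)² + (-86)²) = 851 + √(400 + 7396) = 851 + √7796 = 851 + 2*√1949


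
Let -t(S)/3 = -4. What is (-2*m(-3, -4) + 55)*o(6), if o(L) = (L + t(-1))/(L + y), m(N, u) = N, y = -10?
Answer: -549/2 ≈ -274.50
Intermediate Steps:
t(S) = 12 (t(S) = -3*(-4) = 12)
o(L) = (12 + L)/(-10 + L) (o(L) = (L + 12)/(L - 10) = (12 + L)/(-10 + L))
(-2*m(-3, -4) + 55)*o(6) = (-2*(-3) + 55)*((12 + 6)/(-10 + 6)) = (6 + 55)*(18/(-4)) = 61*(-¼*18) = 61*(-9/2) = -549/2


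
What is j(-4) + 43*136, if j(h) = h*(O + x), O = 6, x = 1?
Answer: 5820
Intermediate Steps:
j(h) = 7*h (j(h) = h*(6 + 1) = h*7 = 7*h)
j(-4) + 43*136 = 7*(-4) + 43*136 = -28 + 5848 = 5820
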